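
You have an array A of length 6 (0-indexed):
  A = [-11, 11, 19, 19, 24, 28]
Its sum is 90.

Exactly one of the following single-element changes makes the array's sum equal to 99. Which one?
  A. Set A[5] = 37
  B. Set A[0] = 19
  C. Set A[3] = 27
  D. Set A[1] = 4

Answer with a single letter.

Option A: A[5] 28->37, delta=9, new_sum=90+(9)=99 <-- matches target
Option B: A[0] -11->19, delta=30, new_sum=90+(30)=120
Option C: A[3] 19->27, delta=8, new_sum=90+(8)=98
Option D: A[1] 11->4, delta=-7, new_sum=90+(-7)=83

Answer: A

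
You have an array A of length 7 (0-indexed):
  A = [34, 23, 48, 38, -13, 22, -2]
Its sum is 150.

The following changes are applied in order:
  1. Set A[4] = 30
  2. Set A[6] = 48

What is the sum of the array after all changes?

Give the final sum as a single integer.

Answer: 243

Derivation:
Initial sum: 150
Change 1: A[4] -13 -> 30, delta = 43, sum = 193
Change 2: A[6] -2 -> 48, delta = 50, sum = 243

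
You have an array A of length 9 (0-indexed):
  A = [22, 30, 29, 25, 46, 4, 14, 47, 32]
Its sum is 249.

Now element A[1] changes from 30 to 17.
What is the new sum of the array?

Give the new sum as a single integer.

Answer: 236

Derivation:
Old value at index 1: 30
New value at index 1: 17
Delta = 17 - 30 = -13
New sum = old_sum + delta = 249 + (-13) = 236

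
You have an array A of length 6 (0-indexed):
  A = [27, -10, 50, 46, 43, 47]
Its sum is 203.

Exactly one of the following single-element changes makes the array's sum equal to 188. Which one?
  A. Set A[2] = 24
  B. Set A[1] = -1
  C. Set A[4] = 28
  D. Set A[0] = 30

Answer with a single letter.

Option A: A[2] 50->24, delta=-26, new_sum=203+(-26)=177
Option B: A[1] -10->-1, delta=9, new_sum=203+(9)=212
Option C: A[4] 43->28, delta=-15, new_sum=203+(-15)=188 <-- matches target
Option D: A[0] 27->30, delta=3, new_sum=203+(3)=206

Answer: C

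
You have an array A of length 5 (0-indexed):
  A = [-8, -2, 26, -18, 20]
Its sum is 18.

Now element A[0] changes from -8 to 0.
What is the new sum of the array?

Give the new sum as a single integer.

Answer: 26

Derivation:
Old value at index 0: -8
New value at index 0: 0
Delta = 0 - -8 = 8
New sum = old_sum + delta = 18 + (8) = 26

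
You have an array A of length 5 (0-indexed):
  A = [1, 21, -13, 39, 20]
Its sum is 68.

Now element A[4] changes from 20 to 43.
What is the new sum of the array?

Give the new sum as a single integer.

Old value at index 4: 20
New value at index 4: 43
Delta = 43 - 20 = 23
New sum = old_sum + delta = 68 + (23) = 91

Answer: 91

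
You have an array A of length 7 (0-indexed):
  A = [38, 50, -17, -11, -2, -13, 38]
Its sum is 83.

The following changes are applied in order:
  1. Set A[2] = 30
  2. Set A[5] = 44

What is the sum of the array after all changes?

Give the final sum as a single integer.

Initial sum: 83
Change 1: A[2] -17 -> 30, delta = 47, sum = 130
Change 2: A[5] -13 -> 44, delta = 57, sum = 187

Answer: 187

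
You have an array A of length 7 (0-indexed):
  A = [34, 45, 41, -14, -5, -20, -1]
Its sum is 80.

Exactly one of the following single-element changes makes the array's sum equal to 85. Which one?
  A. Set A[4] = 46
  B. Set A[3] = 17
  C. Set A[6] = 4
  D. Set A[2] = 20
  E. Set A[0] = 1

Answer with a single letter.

Answer: C

Derivation:
Option A: A[4] -5->46, delta=51, new_sum=80+(51)=131
Option B: A[3] -14->17, delta=31, new_sum=80+(31)=111
Option C: A[6] -1->4, delta=5, new_sum=80+(5)=85 <-- matches target
Option D: A[2] 41->20, delta=-21, new_sum=80+(-21)=59
Option E: A[0] 34->1, delta=-33, new_sum=80+(-33)=47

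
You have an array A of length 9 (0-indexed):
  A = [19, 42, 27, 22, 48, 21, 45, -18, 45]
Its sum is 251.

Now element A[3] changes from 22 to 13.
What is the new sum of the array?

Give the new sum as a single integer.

Answer: 242

Derivation:
Old value at index 3: 22
New value at index 3: 13
Delta = 13 - 22 = -9
New sum = old_sum + delta = 251 + (-9) = 242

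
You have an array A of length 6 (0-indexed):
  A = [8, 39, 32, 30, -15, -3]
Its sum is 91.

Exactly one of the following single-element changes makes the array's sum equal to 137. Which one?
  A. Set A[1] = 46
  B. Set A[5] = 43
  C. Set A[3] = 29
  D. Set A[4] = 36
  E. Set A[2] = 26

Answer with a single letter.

Answer: B

Derivation:
Option A: A[1] 39->46, delta=7, new_sum=91+(7)=98
Option B: A[5] -3->43, delta=46, new_sum=91+(46)=137 <-- matches target
Option C: A[3] 30->29, delta=-1, new_sum=91+(-1)=90
Option D: A[4] -15->36, delta=51, new_sum=91+(51)=142
Option E: A[2] 32->26, delta=-6, new_sum=91+(-6)=85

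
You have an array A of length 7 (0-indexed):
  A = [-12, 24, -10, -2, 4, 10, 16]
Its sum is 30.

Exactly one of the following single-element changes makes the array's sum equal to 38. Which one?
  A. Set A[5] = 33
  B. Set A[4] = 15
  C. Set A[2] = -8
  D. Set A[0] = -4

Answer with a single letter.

Answer: D

Derivation:
Option A: A[5] 10->33, delta=23, new_sum=30+(23)=53
Option B: A[4] 4->15, delta=11, new_sum=30+(11)=41
Option C: A[2] -10->-8, delta=2, new_sum=30+(2)=32
Option D: A[0] -12->-4, delta=8, new_sum=30+(8)=38 <-- matches target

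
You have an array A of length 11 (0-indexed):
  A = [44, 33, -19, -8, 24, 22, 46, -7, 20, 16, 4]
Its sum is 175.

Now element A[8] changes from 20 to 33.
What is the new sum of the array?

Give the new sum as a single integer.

Old value at index 8: 20
New value at index 8: 33
Delta = 33 - 20 = 13
New sum = old_sum + delta = 175 + (13) = 188

Answer: 188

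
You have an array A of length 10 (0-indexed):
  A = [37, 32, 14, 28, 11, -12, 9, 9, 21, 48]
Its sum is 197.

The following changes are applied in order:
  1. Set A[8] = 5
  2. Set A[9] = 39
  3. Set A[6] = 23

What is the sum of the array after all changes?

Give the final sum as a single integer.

Initial sum: 197
Change 1: A[8] 21 -> 5, delta = -16, sum = 181
Change 2: A[9] 48 -> 39, delta = -9, sum = 172
Change 3: A[6] 9 -> 23, delta = 14, sum = 186

Answer: 186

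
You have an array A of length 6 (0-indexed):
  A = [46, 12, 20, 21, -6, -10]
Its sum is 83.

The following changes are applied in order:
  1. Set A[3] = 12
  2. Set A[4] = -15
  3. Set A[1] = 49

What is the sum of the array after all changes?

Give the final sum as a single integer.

Initial sum: 83
Change 1: A[3] 21 -> 12, delta = -9, sum = 74
Change 2: A[4] -6 -> -15, delta = -9, sum = 65
Change 3: A[1] 12 -> 49, delta = 37, sum = 102

Answer: 102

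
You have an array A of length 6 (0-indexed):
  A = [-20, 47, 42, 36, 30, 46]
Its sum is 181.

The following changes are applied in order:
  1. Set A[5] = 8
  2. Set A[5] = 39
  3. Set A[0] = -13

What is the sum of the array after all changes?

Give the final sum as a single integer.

Answer: 181

Derivation:
Initial sum: 181
Change 1: A[5] 46 -> 8, delta = -38, sum = 143
Change 2: A[5] 8 -> 39, delta = 31, sum = 174
Change 3: A[0] -20 -> -13, delta = 7, sum = 181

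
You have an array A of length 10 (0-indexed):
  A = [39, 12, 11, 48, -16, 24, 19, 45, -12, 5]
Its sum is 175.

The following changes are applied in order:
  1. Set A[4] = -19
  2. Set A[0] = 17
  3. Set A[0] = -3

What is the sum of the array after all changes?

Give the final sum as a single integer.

Initial sum: 175
Change 1: A[4] -16 -> -19, delta = -3, sum = 172
Change 2: A[0] 39 -> 17, delta = -22, sum = 150
Change 3: A[0] 17 -> -3, delta = -20, sum = 130

Answer: 130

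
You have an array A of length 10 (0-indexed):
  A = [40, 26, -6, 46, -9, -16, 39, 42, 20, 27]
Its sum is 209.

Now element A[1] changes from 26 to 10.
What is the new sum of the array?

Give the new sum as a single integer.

Answer: 193

Derivation:
Old value at index 1: 26
New value at index 1: 10
Delta = 10 - 26 = -16
New sum = old_sum + delta = 209 + (-16) = 193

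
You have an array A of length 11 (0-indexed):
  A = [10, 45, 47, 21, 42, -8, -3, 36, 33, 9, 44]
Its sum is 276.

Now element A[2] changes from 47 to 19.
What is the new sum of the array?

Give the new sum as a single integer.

Old value at index 2: 47
New value at index 2: 19
Delta = 19 - 47 = -28
New sum = old_sum + delta = 276 + (-28) = 248

Answer: 248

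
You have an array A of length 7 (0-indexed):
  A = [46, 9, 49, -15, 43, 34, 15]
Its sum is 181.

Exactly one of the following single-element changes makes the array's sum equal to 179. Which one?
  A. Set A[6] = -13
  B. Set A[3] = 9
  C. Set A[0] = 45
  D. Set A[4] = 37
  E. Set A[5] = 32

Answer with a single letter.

Answer: E

Derivation:
Option A: A[6] 15->-13, delta=-28, new_sum=181+(-28)=153
Option B: A[3] -15->9, delta=24, new_sum=181+(24)=205
Option C: A[0] 46->45, delta=-1, new_sum=181+(-1)=180
Option D: A[4] 43->37, delta=-6, new_sum=181+(-6)=175
Option E: A[5] 34->32, delta=-2, new_sum=181+(-2)=179 <-- matches target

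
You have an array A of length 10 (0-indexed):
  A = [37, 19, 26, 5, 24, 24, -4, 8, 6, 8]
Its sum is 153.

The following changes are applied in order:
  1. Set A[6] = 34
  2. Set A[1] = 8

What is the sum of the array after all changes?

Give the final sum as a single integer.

Answer: 180

Derivation:
Initial sum: 153
Change 1: A[6] -4 -> 34, delta = 38, sum = 191
Change 2: A[1] 19 -> 8, delta = -11, sum = 180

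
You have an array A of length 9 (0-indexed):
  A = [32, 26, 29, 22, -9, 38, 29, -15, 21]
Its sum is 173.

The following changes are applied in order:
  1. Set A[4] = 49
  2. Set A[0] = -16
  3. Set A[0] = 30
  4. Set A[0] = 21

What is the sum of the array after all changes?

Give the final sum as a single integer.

Answer: 220

Derivation:
Initial sum: 173
Change 1: A[4] -9 -> 49, delta = 58, sum = 231
Change 2: A[0] 32 -> -16, delta = -48, sum = 183
Change 3: A[0] -16 -> 30, delta = 46, sum = 229
Change 4: A[0] 30 -> 21, delta = -9, sum = 220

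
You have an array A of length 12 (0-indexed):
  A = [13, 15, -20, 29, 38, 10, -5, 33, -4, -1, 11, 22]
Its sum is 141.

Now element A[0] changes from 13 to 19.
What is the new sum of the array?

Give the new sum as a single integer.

Answer: 147

Derivation:
Old value at index 0: 13
New value at index 0: 19
Delta = 19 - 13 = 6
New sum = old_sum + delta = 141 + (6) = 147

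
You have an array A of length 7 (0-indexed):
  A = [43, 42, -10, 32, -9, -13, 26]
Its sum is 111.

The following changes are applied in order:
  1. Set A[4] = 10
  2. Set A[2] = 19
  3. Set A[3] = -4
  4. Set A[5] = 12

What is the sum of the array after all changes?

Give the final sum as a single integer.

Initial sum: 111
Change 1: A[4] -9 -> 10, delta = 19, sum = 130
Change 2: A[2] -10 -> 19, delta = 29, sum = 159
Change 3: A[3] 32 -> -4, delta = -36, sum = 123
Change 4: A[5] -13 -> 12, delta = 25, sum = 148

Answer: 148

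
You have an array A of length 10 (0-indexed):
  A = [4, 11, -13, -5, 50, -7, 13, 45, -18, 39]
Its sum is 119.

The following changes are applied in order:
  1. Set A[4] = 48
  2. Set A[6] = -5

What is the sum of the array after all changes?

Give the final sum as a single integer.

Answer: 99

Derivation:
Initial sum: 119
Change 1: A[4] 50 -> 48, delta = -2, sum = 117
Change 2: A[6] 13 -> -5, delta = -18, sum = 99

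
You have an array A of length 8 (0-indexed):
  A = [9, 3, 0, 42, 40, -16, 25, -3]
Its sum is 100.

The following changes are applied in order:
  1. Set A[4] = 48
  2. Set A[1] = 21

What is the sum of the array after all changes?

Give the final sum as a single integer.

Answer: 126

Derivation:
Initial sum: 100
Change 1: A[4] 40 -> 48, delta = 8, sum = 108
Change 2: A[1] 3 -> 21, delta = 18, sum = 126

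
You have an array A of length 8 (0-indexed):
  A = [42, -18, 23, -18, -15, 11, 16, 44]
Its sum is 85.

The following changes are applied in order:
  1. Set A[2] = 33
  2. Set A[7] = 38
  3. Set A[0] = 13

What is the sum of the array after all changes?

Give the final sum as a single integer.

Answer: 60

Derivation:
Initial sum: 85
Change 1: A[2] 23 -> 33, delta = 10, sum = 95
Change 2: A[7] 44 -> 38, delta = -6, sum = 89
Change 3: A[0] 42 -> 13, delta = -29, sum = 60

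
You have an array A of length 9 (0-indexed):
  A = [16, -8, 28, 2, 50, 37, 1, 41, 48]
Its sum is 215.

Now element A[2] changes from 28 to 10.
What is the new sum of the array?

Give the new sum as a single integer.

Answer: 197

Derivation:
Old value at index 2: 28
New value at index 2: 10
Delta = 10 - 28 = -18
New sum = old_sum + delta = 215 + (-18) = 197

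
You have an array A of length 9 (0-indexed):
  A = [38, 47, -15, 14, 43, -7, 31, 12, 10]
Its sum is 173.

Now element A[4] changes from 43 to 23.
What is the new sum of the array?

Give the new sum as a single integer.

Answer: 153

Derivation:
Old value at index 4: 43
New value at index 4: 23
Delta = 23 - 43 = -20
New sum = old_sum + delta = 173 + (-20) = 153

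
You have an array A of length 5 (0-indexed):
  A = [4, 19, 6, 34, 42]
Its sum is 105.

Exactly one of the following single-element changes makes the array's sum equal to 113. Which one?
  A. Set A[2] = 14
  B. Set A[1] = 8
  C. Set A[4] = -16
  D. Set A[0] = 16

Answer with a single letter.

Option A: A[2] 6->14, delta=8, new_sum=105+(8)=113 <-- matches target
Option B: A[1] 19->8, delta=-11, new_sum=105+(-11)=94
Option C: A[4] 42->-16, delta=-58, new_sum=105+(-58)=47
Option D: A[0] 4->16, delta=12, new_sum=105+(12)=117

Answer: A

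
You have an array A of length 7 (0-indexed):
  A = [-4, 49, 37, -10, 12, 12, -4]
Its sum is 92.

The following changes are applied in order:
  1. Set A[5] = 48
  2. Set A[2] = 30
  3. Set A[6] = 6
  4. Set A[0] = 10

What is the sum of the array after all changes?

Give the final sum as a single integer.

Answer: 145

Derivation:
Initial sum: 92
Change 1: A[5] 12 -> 48, delta = 36, sum = 128
Change 2: A[2] 37 -> 30, delta = -7, sum = 121
Change 3: A[6] -4 -> 6, delta = 10, sum = 131
Change 4: A[0] -4 -> 10, delta = 14, sum = 145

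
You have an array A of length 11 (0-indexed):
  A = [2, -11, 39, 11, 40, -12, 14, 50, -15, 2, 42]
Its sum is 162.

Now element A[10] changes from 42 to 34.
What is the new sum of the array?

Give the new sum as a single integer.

Answer: 154

Derivation:
Old value at index 10: 42
New value at index 10: 34
Delta = 34 - 42 = -8
New sum = old_sum + delta = 162 + (-8) = 154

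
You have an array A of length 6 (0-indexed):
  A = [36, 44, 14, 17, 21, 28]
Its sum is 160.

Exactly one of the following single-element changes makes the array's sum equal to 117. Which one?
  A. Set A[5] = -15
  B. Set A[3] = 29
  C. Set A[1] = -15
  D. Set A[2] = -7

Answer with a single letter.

Answer: A

Derivation:
Option A: A[5] 28->-15, delta=-43, new_sum=160+(-43)=117 <-- matches target
Option B: A[3] 17->29, delta=12, new_sum=160+(12)=172
Option C: A[1] 44->-15, delta=-59, new_sum=160+(-59)=101
Option D: A[2] 14->-7, delta=-21, new_sum=160+(-21)=139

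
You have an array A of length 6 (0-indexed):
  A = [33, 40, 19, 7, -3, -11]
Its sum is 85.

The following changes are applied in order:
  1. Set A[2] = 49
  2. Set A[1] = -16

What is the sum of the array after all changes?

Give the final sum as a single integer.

Answer: 59

Derivation:
Initial sum: 85
Change 1: A[2] 19 -> 49, delta = 30, sum = 115
Change 2: A[1] 40 -> -16, delta = -56, sum = 59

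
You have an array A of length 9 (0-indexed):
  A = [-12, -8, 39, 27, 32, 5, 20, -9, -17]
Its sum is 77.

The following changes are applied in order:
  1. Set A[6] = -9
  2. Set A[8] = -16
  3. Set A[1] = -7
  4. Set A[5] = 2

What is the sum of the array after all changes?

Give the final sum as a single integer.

Answer: 47

Derivation:
Initial sum: 77
Change 1: A[6] 20 -> -9, delta = -29, sum = 48
Change 2: A[8] -17 -> -16, delta = 1, sum = 49
Change 3: A[1] -8 -> -7, delta = 1, sum = 50
Change 4: A[5] 5 -> 2, delta = -3, sum = 47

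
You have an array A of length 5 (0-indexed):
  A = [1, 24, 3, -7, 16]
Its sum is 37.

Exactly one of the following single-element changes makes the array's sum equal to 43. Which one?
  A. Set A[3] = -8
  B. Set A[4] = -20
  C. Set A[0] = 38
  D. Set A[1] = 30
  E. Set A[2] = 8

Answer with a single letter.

Option A: A[3] -7->-8, delta=-1, new_sum=37+(-1)=36
Option B: A[4] 16->-20, delta=-36, new_sum=37+(-36)=1
Option C: A[0] 1->38, delta=37, new_sum=37+(37)=74
Option D: A[1] 24->30, delta=6, new_sum=37+(6)=43 <-- matches target
Option E: A[2] 3->8, delta=5, new_sum=37+(5)=42

Answer: D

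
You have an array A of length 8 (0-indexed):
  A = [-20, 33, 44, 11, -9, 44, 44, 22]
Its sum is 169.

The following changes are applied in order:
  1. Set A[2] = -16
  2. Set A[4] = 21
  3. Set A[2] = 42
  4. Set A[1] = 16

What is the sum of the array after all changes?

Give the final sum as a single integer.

Answer: 180

Derivation:
Initial sum: 169
Change 1: A[2] 44 -> -16, delta = -60, sum = 109
Change 2: A[4] -9 -> 21, delta = 30, sum = 139
Change 3: A[2] -16 -> 42, delta = 58, sum = 197
Change 4: A[1] 33 -> 16, delta = -17, sum = 180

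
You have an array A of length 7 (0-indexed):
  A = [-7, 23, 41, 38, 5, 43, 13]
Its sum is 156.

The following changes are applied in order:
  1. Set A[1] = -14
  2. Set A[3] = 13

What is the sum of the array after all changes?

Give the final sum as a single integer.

Answer: 94

Derivation:
Initial sum: 156
Change 1: A[1] 23 -> -14, delta = -37, sum = 119
Change 2: A[3] 38 -> 13, delta = -25, sum = 94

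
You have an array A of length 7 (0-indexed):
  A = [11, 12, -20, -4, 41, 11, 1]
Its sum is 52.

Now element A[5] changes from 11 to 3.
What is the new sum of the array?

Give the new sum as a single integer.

Answer: 44

Derivation:
Old value at index 5: 11
New value at index 5: 3
Delta = 3 - 11 = -8
New sum = old_sum + delta = 52 + (-8) = 44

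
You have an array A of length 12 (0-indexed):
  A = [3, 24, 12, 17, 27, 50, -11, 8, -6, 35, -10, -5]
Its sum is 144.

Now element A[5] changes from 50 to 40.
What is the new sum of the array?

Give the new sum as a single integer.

Answer: 134

Derivation:
Old value at index 5: 50
New value at index 5: 40
Delta = 40 - 50 = -10
New sum = old_sum + delta = 144 + (-10) = 134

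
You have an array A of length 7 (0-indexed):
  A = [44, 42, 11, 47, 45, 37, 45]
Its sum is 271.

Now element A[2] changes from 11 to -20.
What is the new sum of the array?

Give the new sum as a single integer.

Answer: 240

Derivation:
Old value at index 2: 11
New value at index 2: -20
Delta = -20 - 11 = -31
New sum = old_sum + delta = 271 + (-31) = 240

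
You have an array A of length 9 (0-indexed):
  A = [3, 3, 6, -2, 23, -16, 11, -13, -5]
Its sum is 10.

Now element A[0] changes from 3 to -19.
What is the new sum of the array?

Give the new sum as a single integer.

Old value at index 0: 3
New value at index 0: -19
Delta = -19 - 3 = -22
New sum = old_sum + delta = 10 + (-22) = -12

Answer: -12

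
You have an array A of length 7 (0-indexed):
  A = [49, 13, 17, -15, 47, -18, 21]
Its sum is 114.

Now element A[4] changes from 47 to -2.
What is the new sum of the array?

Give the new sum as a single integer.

Answer: 65

Derivation:
Old value at index 4: 47
New value at index 4: -2
Delta = -2 - 47 = -49
New sum = old_sum + delta = 114 + (-49) = 65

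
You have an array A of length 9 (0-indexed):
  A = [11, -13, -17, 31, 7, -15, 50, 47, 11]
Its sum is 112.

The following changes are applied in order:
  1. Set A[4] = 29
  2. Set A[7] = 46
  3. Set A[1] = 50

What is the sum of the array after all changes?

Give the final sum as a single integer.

Initial sum: 112
Change 1: A[4] 7 -> 29, delta = 22, sum = 134
Change 2: A[7] 47 -> 46, delta = -1, sum = 133
Change 3: A[1] -13 -> 50, delta = 63, sum = 196

Answer: 196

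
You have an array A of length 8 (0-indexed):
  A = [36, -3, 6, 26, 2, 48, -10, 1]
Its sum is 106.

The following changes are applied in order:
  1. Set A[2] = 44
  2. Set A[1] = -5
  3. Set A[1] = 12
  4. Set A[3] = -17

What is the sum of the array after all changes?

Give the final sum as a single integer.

Answer: 116

Derivation:
Initial sum: 106
Change 1: A[2] 6 -> 44, delta = 38, sum = 144
Change 2: A[1] -3 -> -5, delta = -2, sum = 142
Change 3: A[1] -5 -> 12, delta = 17, sum = 159
Change 4: A[3] 26 -> -17, delta = -43, sum = 116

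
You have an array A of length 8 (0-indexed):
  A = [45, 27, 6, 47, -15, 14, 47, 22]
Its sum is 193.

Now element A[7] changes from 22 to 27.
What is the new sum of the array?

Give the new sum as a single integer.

Answer: 198

Derivation:
Old value at index 7: 22
New value at index 7: 27
Delta = 27 - 22 = 5
New sum = old_sum + delta = 193 + (5) = 198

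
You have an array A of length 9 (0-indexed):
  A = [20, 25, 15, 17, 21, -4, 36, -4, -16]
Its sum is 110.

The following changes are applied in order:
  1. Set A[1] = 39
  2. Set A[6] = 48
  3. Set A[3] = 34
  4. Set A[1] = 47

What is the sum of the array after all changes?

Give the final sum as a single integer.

Answer: 161

Derivation:
Initial sum: 110
Change 1: A[1] 25 -> 39, delta = 14, sum = 124
Change 2: A[6] 36 -> 48, delta = 12, sum = 136
Change 3: A[3] 17 -> 34, delta = 17, sum = 153
Change 4: A[1] 39 -> 47, delta = 8, sum = 161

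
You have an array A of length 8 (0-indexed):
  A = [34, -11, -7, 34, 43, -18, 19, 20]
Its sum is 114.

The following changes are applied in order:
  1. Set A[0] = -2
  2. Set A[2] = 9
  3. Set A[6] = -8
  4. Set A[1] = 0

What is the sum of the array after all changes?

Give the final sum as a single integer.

Initial sum: 114
Change 1: A[0] 34 -> -2, delta = -36, sum = 78
Change 2: A[2] -7 -> 9, delta = 16, sum = 94
Change 3: A[6] 19 -> -8, delta = -27, sum = 67
Change 4: A[1] -11 -> 0, delta = 11, sum = 78

Answer: 78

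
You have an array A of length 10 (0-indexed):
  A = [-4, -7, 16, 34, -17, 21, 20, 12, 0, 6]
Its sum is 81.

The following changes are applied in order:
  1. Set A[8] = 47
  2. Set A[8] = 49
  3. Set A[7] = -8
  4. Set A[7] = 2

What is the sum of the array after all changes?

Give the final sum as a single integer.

Answer: 120

Derivation:
Initial sum: 81
Change 1: A[8] 0 -> 47, delta = 47, sum = 128
Change 2: A[8] 47 -> 49, delta = 2, sum = 130
Change 3: A[7] 12 -> -8, delta = -20, sum = 110
Change 4: A[7] -8 -> 2, delta = 10, sum = 120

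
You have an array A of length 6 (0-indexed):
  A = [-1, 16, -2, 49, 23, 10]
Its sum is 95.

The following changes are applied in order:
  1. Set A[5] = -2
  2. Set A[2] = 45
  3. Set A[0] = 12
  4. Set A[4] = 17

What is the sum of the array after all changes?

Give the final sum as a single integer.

Answer: 137

Derivation:
Initial sum: 95
Change 1: A[5] 10 -> -2, delta = -12, sum = 83
Change 2: A[2] -2 -> 45, delta = 47, sum = 130
Change 3: A[0] -1 -> 12, delta = 13, sum = 143
Change 4: A[4] 23 -> 17, delta = -6, sum = 137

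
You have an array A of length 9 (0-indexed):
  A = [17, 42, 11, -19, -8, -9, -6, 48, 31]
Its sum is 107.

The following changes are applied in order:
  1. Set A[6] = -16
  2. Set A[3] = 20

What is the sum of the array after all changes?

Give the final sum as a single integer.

Initial sum: 107
Change 1: A[6] -6 -> -16, delta = -10, sum = 97
Change 2: A[3] -19 -> 20, delta = 39, sum = 136

Answer: 136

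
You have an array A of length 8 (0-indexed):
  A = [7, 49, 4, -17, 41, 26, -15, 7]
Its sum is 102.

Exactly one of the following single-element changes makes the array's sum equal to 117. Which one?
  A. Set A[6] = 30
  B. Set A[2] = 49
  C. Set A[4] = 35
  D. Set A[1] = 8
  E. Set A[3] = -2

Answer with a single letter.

Option A: A[6] -15->30, delta=45, new_sum=102+(45)=147
Option B: A[2] 4->49, delta=45, new_sum=102+(45)=147
Option C: A[4] 41->35, delta=-6, new_sum=102+(-6)=96
Option D: A[1] 49->8, delta=-41, new_sum=102+(-41)=61
Option E: A[3] -17->-2, delta=15, new_sum=102+(15)=117 <-- matches target

Answer: E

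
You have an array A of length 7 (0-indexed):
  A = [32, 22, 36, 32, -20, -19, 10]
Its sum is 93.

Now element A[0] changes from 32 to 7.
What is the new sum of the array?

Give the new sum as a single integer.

Old value at index 0: 32
New value at index 0: 7
Delta = 7 - 32 = -25
New sum = old_sum + delta = 93 + (-25) = 68

Answer: 68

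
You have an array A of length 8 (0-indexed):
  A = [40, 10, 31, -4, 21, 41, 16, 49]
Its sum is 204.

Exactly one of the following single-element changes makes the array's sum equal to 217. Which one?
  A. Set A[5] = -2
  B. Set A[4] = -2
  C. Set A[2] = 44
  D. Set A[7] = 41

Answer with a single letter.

Answer: C

Derivation:
Option A: A[5] 41->-2, delta=-43, new_sum=204+(-43)=161
Option B: A[4] 21->-2, delta=-23, new_sum=204+(-23)=181
Option C: A[2] 31->44, delta=13, new_sum=204+(13)=217 <-- matches target
Option D: A[7] 49->41, delta=-8, new_sum=204+(-8)=196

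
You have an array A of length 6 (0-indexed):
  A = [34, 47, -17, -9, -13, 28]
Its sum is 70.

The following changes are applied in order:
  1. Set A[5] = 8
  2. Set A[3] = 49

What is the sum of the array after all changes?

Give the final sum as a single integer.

Initial sum: 70
Change 1: A[5] 28 -> 8, delta = -20, sum = 50
Change 2: A[3] -9 -> 49, delta = 58, sum = 108

Answer: 108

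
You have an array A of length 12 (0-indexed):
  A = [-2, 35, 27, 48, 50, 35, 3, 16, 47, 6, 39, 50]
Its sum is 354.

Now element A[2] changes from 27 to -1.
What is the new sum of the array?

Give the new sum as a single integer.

Old value at index 2: 27
New value at index 2: -1
Delta = -1 - 27 = -28
New sum = old_sum + delta = 354 + (-28) = 326

Answer: 326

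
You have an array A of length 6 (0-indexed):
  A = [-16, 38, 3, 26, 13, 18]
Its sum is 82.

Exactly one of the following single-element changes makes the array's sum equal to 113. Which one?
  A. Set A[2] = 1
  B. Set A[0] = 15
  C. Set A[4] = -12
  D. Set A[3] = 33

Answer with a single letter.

Option A: A[2] 3->1, delta=-2, new_sum=82+(-2)=80
Option B: A[0] -16->15, delta=31, new_sum=82+(31)=113 <-- matches target
Option C: A[4] 13->-12, delta=-25, new_sum=82+(-25)=57
Option D: A[3] 26->33, delta=7, new_sum=82+(7)=89

Answer: B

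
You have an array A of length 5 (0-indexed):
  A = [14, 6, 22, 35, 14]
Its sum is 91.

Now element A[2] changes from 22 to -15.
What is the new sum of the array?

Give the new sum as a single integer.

Old value at index 2: 22
New value at index 2: -15
Delta = -15 - 22 = -37
New sum = old_sum + delta = 91 + (-37) = 54

Answer: 54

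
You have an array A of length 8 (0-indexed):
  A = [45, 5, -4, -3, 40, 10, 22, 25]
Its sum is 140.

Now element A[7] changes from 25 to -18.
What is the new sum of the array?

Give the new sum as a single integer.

Answer: 97

Derivation:
Old value at index 7: 25
New value at index 7: -18
Delta = -18 - 25 = -43
New sum = old_sum + delta = 140 + (-43) = 97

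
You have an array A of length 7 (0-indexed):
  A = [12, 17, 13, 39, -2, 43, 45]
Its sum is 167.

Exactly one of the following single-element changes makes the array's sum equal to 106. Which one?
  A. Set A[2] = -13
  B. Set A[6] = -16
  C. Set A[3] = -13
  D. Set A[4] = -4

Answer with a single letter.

Answer: B

Derivation:
Option A: A[2] 13->-13, delta=-26, new_sum=167+(-26)=141
Option B: A[6] 45->-16, delta=-61, new_sum=167+(-61)=106 <-- matches target
Option C: A[3] 39->-13, delta=-52, new_sum=167+(-52)=115
Option D: A[4] -2->-4, delta=-2, new_sum=167+(-2)=165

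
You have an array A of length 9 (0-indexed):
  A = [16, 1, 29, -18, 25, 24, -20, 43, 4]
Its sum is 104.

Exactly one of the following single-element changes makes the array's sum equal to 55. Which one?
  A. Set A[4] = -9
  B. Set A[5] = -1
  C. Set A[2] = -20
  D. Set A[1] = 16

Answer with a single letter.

Option A: A[4] 25->-9, delta=-34, new_sum=104+(-34)=70
Option B: A[5] 24->-1, delta=-25, new_sum=104+(-25)=79
Option C: A[2] 29->-20, delta=-49, new_sum=104+(-49)=55 <-- matches target
Option D: A[1] 1->16, delta=15, new_sum=104+(15)=119

Answer: C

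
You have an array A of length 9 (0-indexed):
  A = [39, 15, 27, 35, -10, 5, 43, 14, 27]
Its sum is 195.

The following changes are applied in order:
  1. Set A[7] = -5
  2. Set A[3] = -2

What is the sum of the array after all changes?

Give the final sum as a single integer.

Initial sum: 195
Change 1: A[7] 14 -> -5, delta = -19, sum = 176
Change 2: A[3] 35 -> -2, delta = -37, sum = 139

Answer: 139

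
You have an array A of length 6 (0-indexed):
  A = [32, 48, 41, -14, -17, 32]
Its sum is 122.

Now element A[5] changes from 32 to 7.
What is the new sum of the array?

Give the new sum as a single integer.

Answer: 97

Derivation:
Old value at index 5: 32
New value at index 5: 7
Delta = 7 - 32 = -25
New sum = old_sum + delta = 122 + (-25) = 97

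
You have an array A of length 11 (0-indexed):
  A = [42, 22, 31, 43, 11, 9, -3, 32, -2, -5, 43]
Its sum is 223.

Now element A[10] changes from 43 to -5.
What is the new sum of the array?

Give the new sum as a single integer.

Answer: 175

Derivation:
Old value at index 10: 43
New value at index 10: -5
Delta = -5 - 43 = -48
New sum = old_sum + delta = 223 + (-48) = 175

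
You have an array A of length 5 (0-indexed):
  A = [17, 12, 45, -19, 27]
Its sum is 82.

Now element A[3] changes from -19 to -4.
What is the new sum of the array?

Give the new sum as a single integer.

Answer: 97

Derivation:
Old value at index 3: -19
New value at index 3: -4
Delta = -4 - -19 = 15
New sum = old_sum + delta = 82 + (15) = 97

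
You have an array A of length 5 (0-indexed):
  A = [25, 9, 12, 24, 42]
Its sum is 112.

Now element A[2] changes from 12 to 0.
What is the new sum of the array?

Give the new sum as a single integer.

Answer: 100

Derivation:
Old value at index 2: 12
New value at index 2: 0
Delta = 0 - 12 = -12
New sum = old_sum + delta = 112 + (-12) = 100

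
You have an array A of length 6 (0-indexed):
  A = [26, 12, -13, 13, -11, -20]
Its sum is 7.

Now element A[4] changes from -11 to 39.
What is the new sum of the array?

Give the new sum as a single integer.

Answer: 57

Derivation:
Old value at index 4: -11
New value at index 4: 39
Delta = 39 - -11 = 50
New sum = old_sum + delta = 7 + (50) = 57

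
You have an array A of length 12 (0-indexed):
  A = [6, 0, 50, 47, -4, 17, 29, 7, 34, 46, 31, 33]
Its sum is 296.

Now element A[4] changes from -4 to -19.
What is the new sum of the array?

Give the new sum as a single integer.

Answer: 281

Derivation:
Old value at index 4: -4
New value at index 4: -19
Delta = -19 - -4 = -15
New sum = old_sum + delta = 296 + (-15) = 281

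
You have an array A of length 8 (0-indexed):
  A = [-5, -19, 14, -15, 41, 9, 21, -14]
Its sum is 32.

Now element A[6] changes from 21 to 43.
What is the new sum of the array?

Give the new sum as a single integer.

Answer: 54

Derivation:
Old value at index 6: 21
New value at index 6: 43
Delta = 43 - 21 = 22
New sum = old_sum + delta = 32 + (22) = 54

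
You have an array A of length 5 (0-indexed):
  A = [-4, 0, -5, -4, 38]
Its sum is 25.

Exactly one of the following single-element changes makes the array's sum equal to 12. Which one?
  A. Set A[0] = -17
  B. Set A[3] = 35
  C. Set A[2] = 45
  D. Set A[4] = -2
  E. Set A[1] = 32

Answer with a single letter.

Option A: A[0] -4->-17, delta=-13, new_sum=25+(-13)=12 <-- matches target
Option B: A[3] -4->35, delta=39, new_sum=25+(39)=64
Option C: A[2] -5->45, delta=50, new_sum=25+(50)=75
Option D: A[4] 38->-2, delta=-40, new_sum=25+(-40)=-15
Option E: A[1] 0->32, delta=32, new_sum=25+(32)=57

Answer: A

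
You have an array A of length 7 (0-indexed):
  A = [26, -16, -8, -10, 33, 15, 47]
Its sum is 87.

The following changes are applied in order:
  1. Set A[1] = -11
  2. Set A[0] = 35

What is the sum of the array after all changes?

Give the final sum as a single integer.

Answer: 101

Derivation:
Initial sum: 87
Change 1: A[1] -16 -> -11, delta = 5, sum = 92
Change 2: A[0] 26 -> 35, delta = 9, sum = 101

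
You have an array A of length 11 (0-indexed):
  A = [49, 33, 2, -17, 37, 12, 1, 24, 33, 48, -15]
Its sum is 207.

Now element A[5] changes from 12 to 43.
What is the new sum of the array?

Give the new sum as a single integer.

Answer: 238

Derivation:
Old value at index 5: 12
New value at index 5: 43
Delta = 43 - 12 = 31
New sum = old_sum + delta = 207 + (31) = 238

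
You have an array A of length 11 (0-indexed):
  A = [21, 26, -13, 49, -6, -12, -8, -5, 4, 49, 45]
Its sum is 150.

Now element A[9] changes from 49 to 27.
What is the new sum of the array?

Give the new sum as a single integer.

Answer: 128

Derivation:
Old value at index 9: 49
New value at index 9: 27
Delta = 27 - 49 = -22
New sum = old_sum + delta = 150 + (-22) = 128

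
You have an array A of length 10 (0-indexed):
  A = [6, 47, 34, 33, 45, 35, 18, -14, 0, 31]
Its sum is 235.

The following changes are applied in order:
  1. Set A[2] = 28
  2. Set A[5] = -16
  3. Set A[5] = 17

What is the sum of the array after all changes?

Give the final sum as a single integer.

Answer: 211

Derivation:
Initial sum: 235
Change 1: A[2] 34 -> 28, delta = -6, sum = 229
Change 2: A[5] 35 -> -16, delta = -51, sum = 178
Change 3: A[5] -16 -> 17, delta = 33, sum = 211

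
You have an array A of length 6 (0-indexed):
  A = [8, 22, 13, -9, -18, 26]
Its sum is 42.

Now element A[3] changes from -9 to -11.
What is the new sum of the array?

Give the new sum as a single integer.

Old value at index 3: -9
New value at index 3: -11
Delta = -11 - -9 = -2
New sum = old_sum + delta = 42 + (-2) = 40

Answer: 40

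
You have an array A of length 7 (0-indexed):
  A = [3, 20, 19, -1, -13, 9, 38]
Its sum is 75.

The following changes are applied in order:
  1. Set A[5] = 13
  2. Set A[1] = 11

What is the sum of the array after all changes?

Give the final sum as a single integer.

Initial sum: 75
Change 1: A[5] 9 -> 13, delta = 4, sum = 79
Change 2: A[1] 20 -> 11, delta = -9, sum = 70

Answer: 70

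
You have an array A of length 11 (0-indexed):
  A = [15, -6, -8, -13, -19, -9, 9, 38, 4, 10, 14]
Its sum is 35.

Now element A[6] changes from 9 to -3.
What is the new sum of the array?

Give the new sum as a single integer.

Answer: 23

Derivation:
Old value at index 6: 9
New value at index 6: -3
Delta = -3 - 9 = -12
New sum = old_sum + delta = 35 + (-12) = 23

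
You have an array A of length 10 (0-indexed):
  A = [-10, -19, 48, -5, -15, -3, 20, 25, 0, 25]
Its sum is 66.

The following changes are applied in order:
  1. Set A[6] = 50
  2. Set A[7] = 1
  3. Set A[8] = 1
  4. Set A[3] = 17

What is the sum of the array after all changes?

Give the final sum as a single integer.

Initial sum: 66
Change 1: A[6] 20 -> 50, delta = 30, sum = 96
Change 2: A[7] 25 -> 1, delta = -24, sum = 72
Change 3: A[8] 0 -> 1, delta = 1, sum = 73
Change 4: A[3] -5 -> 17, delta = 22, sum = 95

Answer: 95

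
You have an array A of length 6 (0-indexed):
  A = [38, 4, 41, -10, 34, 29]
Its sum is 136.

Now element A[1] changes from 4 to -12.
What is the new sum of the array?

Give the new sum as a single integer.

Old value at index 1: 4
New value at index 1: -12
Delta = -12 - 4 = -16
New sum = old_sum + delta = 136 + (-16) = 120

Answer: 120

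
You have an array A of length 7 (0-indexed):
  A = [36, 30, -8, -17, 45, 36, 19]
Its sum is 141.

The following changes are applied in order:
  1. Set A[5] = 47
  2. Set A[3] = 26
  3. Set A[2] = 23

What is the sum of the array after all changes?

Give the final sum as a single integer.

Answer: 226

Derivation:
Initial sum: 141
Change 1: A[5] 36 -> 47, delta = 11, sum = 152
Change 2: A[3] -17 -> 26, delta = 43, sum = 195
Change 3: A[2] -8 -> 23, delta = 31, sum = 226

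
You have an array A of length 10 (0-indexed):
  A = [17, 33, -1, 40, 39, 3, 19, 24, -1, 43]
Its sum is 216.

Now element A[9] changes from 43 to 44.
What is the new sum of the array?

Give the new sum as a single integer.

Answer: 217

Derivation:
Old value at index 9: 43
New value at index 9: 44
Delta = 44 - 43 = 1
New sum = old_sum + delta = 216 + (1) = 217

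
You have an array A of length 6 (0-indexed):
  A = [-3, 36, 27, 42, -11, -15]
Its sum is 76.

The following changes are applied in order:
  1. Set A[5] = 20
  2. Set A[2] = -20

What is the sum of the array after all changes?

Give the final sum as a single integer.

Initial sum: 76
Change 1: A[5] -15 -> 20, delta = 35, sum = 111
Change 2: A[2] 27 -> -20, delta = -47, sum = 64

Answer: 64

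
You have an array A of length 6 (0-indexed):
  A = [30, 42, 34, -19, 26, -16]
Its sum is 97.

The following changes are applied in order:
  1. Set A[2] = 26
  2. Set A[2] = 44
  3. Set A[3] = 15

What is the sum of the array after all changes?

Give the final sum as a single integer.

Answer: 141

Derivation:
Initial sum: 97
Change 1: A[2] 34 -> 26, delta = -8, sum = 89
Change 2: A[2] 26 -> 44, delta = 18, sum = 107
Change 3: A[3] -19 -> 15, delta = 34, sum = 141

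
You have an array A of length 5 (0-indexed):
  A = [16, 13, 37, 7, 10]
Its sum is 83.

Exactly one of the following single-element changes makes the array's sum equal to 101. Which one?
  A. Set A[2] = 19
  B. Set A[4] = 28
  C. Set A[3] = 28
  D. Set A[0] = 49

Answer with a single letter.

Answer: B

Derivation:
Option A: A[2] 37->19, delta=-18, new_sum=83+(-18)=65
Option B: A[4] 10->28, delta=18, new_sum=83+(18)=101 <-- matches target
Option C: A[3] 7->28, delta=21, new_sum=83+(21)=104
Option D: A[0] 16->49, delta=33, new_sum=83+(33)=116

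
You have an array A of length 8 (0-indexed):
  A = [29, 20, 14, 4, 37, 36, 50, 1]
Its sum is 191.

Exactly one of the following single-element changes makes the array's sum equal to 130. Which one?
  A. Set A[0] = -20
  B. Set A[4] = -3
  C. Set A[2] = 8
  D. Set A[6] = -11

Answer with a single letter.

Answer: D

Derivation:
Option A: A[0] 29->-20, delta=-49, new_sum=191+(-49)=142
Option B: A[4] 37->-3, delta=-40, new_sum=191+(-40)=151
Option C: A[2] 14->8, delta=-6, new_sum=191+(-6)=185
Option D: A[6] 50->-11, delta=-61, new_sum=191+(-61)=130 <-- matches target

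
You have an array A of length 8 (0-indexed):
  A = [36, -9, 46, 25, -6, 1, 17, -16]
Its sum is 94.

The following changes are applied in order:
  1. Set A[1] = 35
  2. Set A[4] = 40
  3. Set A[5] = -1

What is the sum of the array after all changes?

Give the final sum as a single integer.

Initial sum: 94
Change 1: A[1] -9 -> 35, delta = 44, sum = 138
Change 2: A[4] -6 -> 40, delta = 46, sum = 184
Change 3: A[5] 1 -> -1, delta = -2, sum = 182

Answer: 182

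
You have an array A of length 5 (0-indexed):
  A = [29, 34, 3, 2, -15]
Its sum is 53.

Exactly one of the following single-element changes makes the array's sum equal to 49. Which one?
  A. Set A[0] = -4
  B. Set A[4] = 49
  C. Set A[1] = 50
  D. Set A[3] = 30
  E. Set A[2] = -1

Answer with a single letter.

Option A: A[0] 29->-4, delta=-33, new_sum=53+(-33)=20
Option B: A[4] -15->49, delta=64, new_sum=53+(64)=117
Option C: A[1] 34->50, delta=16, new_sum=53+(16)=69
Option D: A[3] 2->30, delta=28, new_sum=53+(28)=81
Option E: A[2] 3->-1, delta=-4, new_sum=53+(-4)=49 <-- matches target

Answer: E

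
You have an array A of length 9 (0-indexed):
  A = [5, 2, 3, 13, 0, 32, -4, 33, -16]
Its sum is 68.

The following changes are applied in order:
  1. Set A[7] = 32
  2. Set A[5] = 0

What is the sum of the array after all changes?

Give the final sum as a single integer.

Answer: 35

Derivation:
Initial sum: 68
Change 1: A[7] 33 -> 32, delta = -1, sum = 67
Change 2: A[5] 32 -> 0, delta = -32, sum = 35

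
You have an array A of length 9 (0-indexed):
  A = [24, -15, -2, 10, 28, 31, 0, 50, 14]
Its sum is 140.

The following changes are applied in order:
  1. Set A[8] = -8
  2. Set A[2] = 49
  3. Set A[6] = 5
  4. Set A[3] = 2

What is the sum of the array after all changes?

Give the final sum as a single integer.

Answer: 166

Derivation:
Initial sum: 140
Change 1: A[8] 14 -> -8, delta = -22, sum = 118
Change 2: A[2] -2 -> 49, delta = 51, sum = 169
Change 3: A[6] 0 -> 5, delta = 5, sum = 174
Change 4: A[3] 10 -> 2, delta = -8, sum = 166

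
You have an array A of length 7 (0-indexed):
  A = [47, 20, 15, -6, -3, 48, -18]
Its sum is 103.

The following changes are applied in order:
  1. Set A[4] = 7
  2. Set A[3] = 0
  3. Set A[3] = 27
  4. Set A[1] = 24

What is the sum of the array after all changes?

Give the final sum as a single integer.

Answer: 150

Derivation:
Initial sum: 103
Change 1: A[4] -3 -> 7, delta = 10, sum = 113
Change 2: A[3] -6 -> 0, delta = 6, sum = 119
Change 3: A[3] 0 -> 27, delta = 27, sum = 146
Change 4: A[1] 20 -> 24, delta = 4, sum = 150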